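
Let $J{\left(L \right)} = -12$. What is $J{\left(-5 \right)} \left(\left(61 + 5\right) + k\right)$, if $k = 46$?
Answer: $-1344$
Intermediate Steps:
$J{\left(-5 \right)} \left(\left(61 + 5\right) + k\right) = - 12 \left(\left(61 + 5\right) + 46\right) = - 12 \left(66 + 46\right) = \left(-12\right) 112 = -1344$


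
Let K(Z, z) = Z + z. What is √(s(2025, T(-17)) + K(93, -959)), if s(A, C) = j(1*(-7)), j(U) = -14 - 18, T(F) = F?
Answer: I*√898 ≈ 29.967*I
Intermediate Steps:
j(U) = -32
s(A, C) = -32
√(s(2025, T(-17)) + K(93, -959)) = √(-32 + (93 - 959)) = √(-32 - 866) = √(-898) = I*√898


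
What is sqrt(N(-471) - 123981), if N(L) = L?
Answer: 6*I*sqrt(3457) ≈ 352.78*I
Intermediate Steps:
sqrt(N(-471) - 123981) = sqrt(-471 - 123981) = sqrt(-124452) = 6*I*sqrt(3457)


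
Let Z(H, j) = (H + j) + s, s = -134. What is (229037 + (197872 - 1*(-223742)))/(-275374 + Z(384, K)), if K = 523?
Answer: -650651/274601 ≈ -2.3694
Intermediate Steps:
Z(H, j) = -134 + H + j (Z(H, j) = (H + j) - 134 = -134 + H + j)
(229037 + (197872 - 1*(-223742)))/(-275374 + Z(384, K)) = (229037 + (197872 - 1*(-223742)))/(-275374 + (-134 + 384 + 523)) = (229037 + (197872 + 223742))/(-275374 + 773) = (229037 + 421614)/(-274601) = 650651*(-1/274601) = -650651/274601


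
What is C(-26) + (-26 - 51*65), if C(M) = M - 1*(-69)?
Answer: -3298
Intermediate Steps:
C(M) = 69 + M (C(M) = M + 69 = 69 + M)
C(-26) + (-26 - 51*65) = (69 - 26) + (-26 - 51*65) = 43 + (-26 - 3315) = 43 - 3341 = -3298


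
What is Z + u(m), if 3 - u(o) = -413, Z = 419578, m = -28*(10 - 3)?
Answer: 419994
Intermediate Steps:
m = -196 (m = -28*7 = -196)
u(o) = 416 (u(o) = 3 - 1*(-413) = 3 + 413 = 416)
Z + u(m) = 419578 + 416 = 419994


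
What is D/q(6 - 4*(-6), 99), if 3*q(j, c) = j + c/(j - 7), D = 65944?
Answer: 1516712/263 ≈ 5767.0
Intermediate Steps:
q(j, c) = j/3 + c/(3*(-7 + j)) (q(j, c) = (j + c/(j - 7))/3 = (j + c/(-7 + j))/3 = j/3 + c/(3*(-7 + j)))
D/q(6 - 4*(-6), 99) = 65944/(((99 + (6 - 4*(-6))**2 - 7*(6 - 4*(-6)))/(3*(-7 + (6 - 4*(-6)))))) = 65944/(((99 + (6 + 24)**2 - 7*(6 + 24))/(3*(-7 + (6 + 24))))) = 65944/(((99 + 30**2 - 7*30)/(3*(-7 + 30)))) = 65944/(((1/3)*(99 + 900 - 210)/23)) = 65944/(((1/3)*(1/23)*789)) = 65944/(263/23) = 65944*(23/263) = 1516712/263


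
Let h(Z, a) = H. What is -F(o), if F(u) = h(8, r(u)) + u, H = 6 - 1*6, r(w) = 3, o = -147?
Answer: 147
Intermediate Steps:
H = 0 (H = 6 - 6 = 0)
h(Z, a) = 0
F(u) = u (F(u) = 0 + u = u)
-F(o) = -1*(-147) = 147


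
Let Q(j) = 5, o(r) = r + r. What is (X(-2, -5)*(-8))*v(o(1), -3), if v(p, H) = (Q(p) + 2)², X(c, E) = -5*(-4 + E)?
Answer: -17640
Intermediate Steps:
o(r) = 2*r
X(c, E) = 20 - 5*E
v(p, H) = 49 (v(p, H) = (5 + 2)² = 7² = 49)
(X(-2, -5)*(-8))*v(o(1), -3) = ((20 - 5*(-5))*(-8))*49 = ((20 + 25)*(-8))*49 = (45*(-8))*49 = -360*49 = -17640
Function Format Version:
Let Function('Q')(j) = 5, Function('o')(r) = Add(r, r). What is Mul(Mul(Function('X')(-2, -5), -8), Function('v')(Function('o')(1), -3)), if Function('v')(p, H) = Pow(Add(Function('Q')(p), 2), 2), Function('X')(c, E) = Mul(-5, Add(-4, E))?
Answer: -17640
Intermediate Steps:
Function('o')(r) = Mul(2, r)
Function('X')(c, E) = Add(20, Mul(-5, E))
Function('v')(p, H) = 49 (Function('v')(p, H) = Pow(Add(5, 2), 2) = Pow(7, 2) = 49)
Mul(Mul(Function('X')(-2, -5), -8), Function('v')(Function('o')(1), -3)) = Mul(Mul(Add(20, Mul(-5, -5)), -8), 49) = Mul(Mul(Add(20, 25), -8), 49) = Mul(Mul(45, -8), 49) = Mul(-360, 49) = -17640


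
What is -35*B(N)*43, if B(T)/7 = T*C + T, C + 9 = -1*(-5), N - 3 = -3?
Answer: 0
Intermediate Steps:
N = 0 (N = 3 - 3 = 0)
C = -4 (C = -9 - 1*(-5) = -9 + 5 = -4)
B(T) = -21*T (B(T) = 7*(T*(-4) + T) = 7*(-4*T + T) = 7*(-3*T) = -21*T)
-35*B(N)*43 = -(-735)*0*43 = -35*0*43 = 0*43 = 0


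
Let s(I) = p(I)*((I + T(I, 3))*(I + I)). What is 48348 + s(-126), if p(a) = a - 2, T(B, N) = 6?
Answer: -3822372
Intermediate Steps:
p(a) = -2 + a
s(I) = 2*I*(-2 + I)*(6 + I) (s(I) = (-2 + I)*((I + 6)*(I + I)) = (-2 + I)*((6 + I)*(2*I)) = (-2 + I)*(2*I*(6 + I)) = 2*I*(-2 + I)*(6 + I))
48348 + s(-126) = 48348 + 2*(-126)*(-2 - 126)*(6 - 126) = 48348 + 2*(-126)*(-128)*(-120) = 48348 - 3870720 = -3822372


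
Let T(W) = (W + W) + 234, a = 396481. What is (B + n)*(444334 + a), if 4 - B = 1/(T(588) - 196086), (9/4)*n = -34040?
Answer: -7427220415463075/584028 ≈ -1.2717e+10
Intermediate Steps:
n = -136160/9 (n = (4/9)*(-34040) = -136160/9 ≈ -15129.)
T(W) = 234 + 2*W (T(W) = 2*W + 234 = 234 + 2*W)
B = 778705/194676 (B = 4 - 1/((234 + 2*588) - 196086) = 4 - 1/((234 + 1176) - 196086) = 4 - 1/(1410 - 196086) = 4 - 1/(-194676) = 4 - 1*(-1/194676) = 4 + 1/194676 = 778705/194676 ≈ 4.0000)
(B + n)*(444334 + a) = (778705/194676 - 136160/9)*(444334 + 396481) = -8833358605/584028*840815 = -7427220415463075/584028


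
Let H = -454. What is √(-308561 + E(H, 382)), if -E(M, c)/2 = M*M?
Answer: I*√720793 ≈ 849.0*I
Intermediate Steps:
E(M, c) = -2*M² (E(M, c) = -2*M*M = -2*M²)
√(-308561 + E(H, 382)) = √(-308561 - 2*(-454)²) = √(-308561 - 2*206116) = √(-308561 - 412232) = √(-720793) = I*√720793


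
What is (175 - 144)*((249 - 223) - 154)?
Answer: -3968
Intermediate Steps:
(175 - 144)*((249 - 223) - 154) = 31*(26 - 154) = 31*(-128) = -3968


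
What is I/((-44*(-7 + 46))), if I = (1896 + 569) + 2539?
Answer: -417/143 ≈ -2.9161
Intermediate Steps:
I = 5004 (I = 2465 + 2539 = 5004)
I/((-44*(-7 + 46))) = 5004/((-44*(-7 + 46))) = 5004/((-44*39)) = 5004/(-1716) = 5004*(-1/1716) = -417/143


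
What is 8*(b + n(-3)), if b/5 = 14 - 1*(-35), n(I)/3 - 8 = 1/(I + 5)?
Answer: 2164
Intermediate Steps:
n(I) = 24 + 3/(5 + I) (n(I) = 24 + 3/(I + 5) = 24 + 3/(5 + I))
b = 245 (b = 5*(14 - 1*(-35)) = 5*(14 + 35) = 5*49 = 245)
8*(b + n(-3)) = 8*(245 + 3*(41 + 8*(-3))/(5 - 3)) = 8*(245 + 3*(41 - 24)/2) = 8*(245 + 3*(½)*17) = 8*(245 + 51/2) = 8*(541/2) = 2164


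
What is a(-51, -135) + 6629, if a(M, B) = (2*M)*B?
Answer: 20399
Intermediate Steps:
a(M, B) = 2*B*M
a(-51, -135) + 6629 = 2*(-135)*(-51) + 6629 = 13770 + 6629 = 20399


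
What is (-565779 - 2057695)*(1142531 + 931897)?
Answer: -5442207922872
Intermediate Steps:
(-565779 - 2057695)*(1142531 + 931897) = -2623474*2074428 = -5442207922872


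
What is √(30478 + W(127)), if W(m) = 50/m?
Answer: 6*√13655167/127 ≈ 174.58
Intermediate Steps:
√(30478 + W(127)) = √(30478 + 50/127) = √(3870756/127) = 6*√13655167/127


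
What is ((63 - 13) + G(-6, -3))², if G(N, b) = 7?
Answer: 3249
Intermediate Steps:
((63 - 13) + G(-6, -3))² = ((63 - 13) + 7)² = (50 + 7)² = 57² = 3249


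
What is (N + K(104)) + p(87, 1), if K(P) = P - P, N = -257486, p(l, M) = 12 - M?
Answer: -257475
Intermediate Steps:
K(P) = 0
(N + K(104)) + p(87, 1) = (-257486 + 0) + (12 - 1*1) = -257486 + (12 - 1) = -257486 + 11 = -257475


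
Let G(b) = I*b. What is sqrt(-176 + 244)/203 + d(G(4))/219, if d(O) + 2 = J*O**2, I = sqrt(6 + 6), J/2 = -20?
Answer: -7682/219 + 2*sqrt(17)/203 ≈ -35.037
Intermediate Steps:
J = -40 (J = 2*(-20) = -40)
I = 2*sqrt(3) (I = sqrt(12) = 2*sqrt(3) ≈ 3.4641)
G(b) = 2*b*sqrt(3) (G(b) = (2*sqrt(3))*b = 2*b*sqrt(3))
d(O) = -2 - 40*O**2
sqrt(-176 + 244)/203 + d(G(4))/219 = sqrt(-176 + 244)/203 + (-2 - 40*(2*4*sqrt(3))**2)/219 = sqrt(68)*(1/203) + (-2 - 40*(8*sqrt(3))**2)*(1/219) = (2*sqrt(17))*(1/203) + (-2 - 40*192)*(1/219) = 2*sqrt(17)/203 + (-2 - 7680)*(1/219) = 2*sqrt(17)/203 - 7682*1/219 = 2*sqrt(17)/203 - 7682/219 = -7682/219 + 2*sqrt(17)/203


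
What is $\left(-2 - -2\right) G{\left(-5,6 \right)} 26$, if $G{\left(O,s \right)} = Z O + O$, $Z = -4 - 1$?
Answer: $0$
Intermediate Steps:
$Z = -5$ ($Z = -4 - 1 = -5$)
$G{\left(O,s \right)} = - 4 O$ ($G{\left(O,s \right)} = - 5 O + O = - 4 O$)
$\left(-2 - -2\right) G{\left(-5,6 \right)} 26 = \left(-2 - -2\right) \left(\left(-4\right) \left(-5\right)\right) 26 = \left(-2 + 2\right) 20 \cdot 26 = 0 \cdot 20 \cdot 26 = 0 \cdot 26 = 0$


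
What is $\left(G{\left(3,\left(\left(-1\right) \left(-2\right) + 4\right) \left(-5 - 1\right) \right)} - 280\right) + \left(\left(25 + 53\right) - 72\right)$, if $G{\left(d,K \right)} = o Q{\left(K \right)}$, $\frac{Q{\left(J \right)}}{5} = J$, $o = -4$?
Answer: $446$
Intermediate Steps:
$Q{\left(J \right)} = 5 J$
$G{\left(d,K \right)} = - 20 K$ ($G{\left(d,K \right)} = - 4 \cdot 5 K = - 20 K$)
$\left(G{\left(3,\left(\left(-1\right) \left(-2\right) + 4\right) \left(-5 - 1\right) \right)} - 280\right) + \left(\left(25 + 53\right) - 72\right) = \left(- 20 \left(\left(-1\right) \left(-2\right) + 4\right) \left(-5 - 1\right) - 280\right) + \left(\left(25 + 53\right) - 72\right) = \left(- 20 \left(2 + 4\right) \left(-6\right) - 280\right) + \left(78 - 72\right) = \left(- 20 \cdot 6 \left(-6\right) - 280\right) + 6 = \left(\left(-20\right) \left(-36\right) - 280\right) + 6 = \left(720 - 280\right) + 6 = 440 + 6 = 446$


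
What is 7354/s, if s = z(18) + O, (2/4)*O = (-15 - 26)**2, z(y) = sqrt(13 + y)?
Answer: 24724148/11303013 - 7354*sqrt(31)/11303013 ≈ 2.1838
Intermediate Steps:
O = 3362 (O = 2*(-15 - 26)**2 = 2*(-41)**2 = 2*1681 = 3362)
s = 3362 + sqrt(31) (s = sqrt(13 + 18) + 3362 = sqrt(31) + 3362 = 3362 + sqrt(31) ≈ 3367.6)
7354/s = 7354/(3362 + sqrt(31))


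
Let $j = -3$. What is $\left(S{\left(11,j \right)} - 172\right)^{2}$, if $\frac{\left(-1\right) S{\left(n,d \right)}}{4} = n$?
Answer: $46656$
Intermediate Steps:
$S{\left(n,d \right)} = - 4 n$
$\left(S{\left(11,j \right)} - 172\right)^{2} = \left(\left(-4\right) 11 - 172\right)^{2} = \left(-44 - 172\right)^{2} = \left(-216\right)^{2} = 46656$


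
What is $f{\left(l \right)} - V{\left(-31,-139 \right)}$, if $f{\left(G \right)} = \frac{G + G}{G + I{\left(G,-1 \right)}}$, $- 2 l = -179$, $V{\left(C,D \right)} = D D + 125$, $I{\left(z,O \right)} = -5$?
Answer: $- \frac{3286016}{169} \approx -19444.0$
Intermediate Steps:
$V{\left(C,D \right)} = 125 + D^{2}$ ($V{\left(C,D \right)} = D^{2} + 125 = 125 + D^{2}$)
$l = \frac{179}{2}$ ($l = \left(- \frac{1}{2}\right) \left(-179\right) = \frac{179}{2} \approx 89.5$)
$f{\left(G \right)} = \frac{2 G}{-5 + G}$ ($f{\left(G \right)} = \frac{G + G}{G - 5} = \frac{2 G}{-5 + G}$)
$f{\left(l \right)} - V{\left(-31,-139 \right)} = 2 \cdot \frac{179}{2} \frac{1}{-5 + \frac{179}{2}} - \left(125 + \left(-139\right)^{2}\right) = 2 \cdot \frac{179}{2} \frac{1}{\frac{169}{2}} - \left(125 + 19321\right) = 2 \cdot \frac{179}{2} \cdot \frac{2}{169} - 19446 = \frac{358}{169} - 19446 = - \frac{3286016}{169}$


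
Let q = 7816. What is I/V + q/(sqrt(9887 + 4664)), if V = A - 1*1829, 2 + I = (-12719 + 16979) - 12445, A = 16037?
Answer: -2729/4736 + 7816*sqrt(14551)/14551 ≈ 64.218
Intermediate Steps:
I = -8187 (I = -2 + ((-12719 + 16979) - 12445) = -2 + (4260 - 12445) = -2 - 8185 = -8187)
V = 14208 (V = 16037 - 1*1829 = 16037 - 1829 = 14208)
I/V + q/(sqrt(9887 + 4664)) = -8187/14208 + 7816/(sqrt(9887 + 4664)) = -8187*1/14208 + 7816/(sqrt(14551)) = -2729/4736 + 7816*(sqrt(14551)/14551) = -2729/4736 + 7816*sqrt(14551)/14551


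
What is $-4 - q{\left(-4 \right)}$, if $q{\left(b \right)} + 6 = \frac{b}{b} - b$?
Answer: $-3$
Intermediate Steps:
$q{\left(b \right)} = -5 - b$ ($q{\left(b \right)} = -6 - \left(b - \frac{b}{b}\right) = -6 - \left(-1 + b\right) = -5 - b$)
$-4 - q{\left(-4 \right)} = -4 - \left(-5 - -4\right) = -4 - \left(-5 + 4\right) = -4 - -1 = -4 + 1 = -3$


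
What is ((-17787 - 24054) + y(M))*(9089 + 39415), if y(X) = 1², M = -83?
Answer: -2029407360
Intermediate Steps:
y(X) = 1
((-17787 - 24054) + y(M))*(9089 + 39415) = ((-17787 - 24054) + 1)*(9089 + 39415) = (-41841 + 1)*48504 = -41840*48504 = -2029407360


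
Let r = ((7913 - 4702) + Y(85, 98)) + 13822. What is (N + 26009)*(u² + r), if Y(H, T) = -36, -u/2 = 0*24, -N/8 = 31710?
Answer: -3869723987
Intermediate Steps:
N = -253680 (N = -8*31710 = -253680)
u = 0 (u = -0*24 = -2*0 = 0)
r = 16997 (r = ((7913 - 4702) - 36) + 13822 = (3211 - 36) + 13822 = 3175 + 13822 = 16997)
(N + 26009)*(u² + r) = (-253680 + 26009)*(0² + 16997) = -227671*(0 + 16997) = -227671*16997 = -3869723987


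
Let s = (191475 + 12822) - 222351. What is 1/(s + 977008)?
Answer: 1/958954 ≈ 1.0428e-6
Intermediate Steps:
s = -18054 (s = 204297 - 222351 = -18054)
1/(s + 977008) = 1/(-18054 + 977008) = 1/958954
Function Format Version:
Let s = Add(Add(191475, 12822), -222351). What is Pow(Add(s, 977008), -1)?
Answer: Rational(1, 958954) ≈ 1.0428e-6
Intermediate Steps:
s = -18054 (s = Add(204297, -222351) = -18054)
Pow(Add(s, 977008), -1) = Pow(Add(-18054, 977008), -1) = Pow(958954, -1) = Rational(1, 958954)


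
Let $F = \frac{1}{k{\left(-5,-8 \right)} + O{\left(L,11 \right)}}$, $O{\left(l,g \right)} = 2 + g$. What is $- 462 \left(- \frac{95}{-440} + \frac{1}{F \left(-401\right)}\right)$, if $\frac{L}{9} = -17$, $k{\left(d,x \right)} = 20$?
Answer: $- \frac{99015}{1604} \approx -61.73$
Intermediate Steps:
$L = -153$ ($L = 9 \left(-17\right) = -153$)
$F = \frac{1}{33}$ ($F = \frac{1}{20 + \left(2 + 11\right)} = \frac{1}{20 + 13} = \frac{1}{33} \approx 0.030303$)
$- 462 \left(- \frac{95}{-440} + \frac{1}{F \left(-401\right)}\right) = - 462 \left(- \frac{95}{-440} + \frac{\frac{1}{\frac{1}{33}}}{-401}\right) = - 462 \left(\left(-95\right) \left(- \frac{1}{440}\right) + 33 \left(- \frac{1}{401}\right)\right) = - 462 \left(\frac{19}{88} - \frac{33}{401}\right) = \left(-462\right) \frac{4715}{35288} = - \frac{99015}{1604}$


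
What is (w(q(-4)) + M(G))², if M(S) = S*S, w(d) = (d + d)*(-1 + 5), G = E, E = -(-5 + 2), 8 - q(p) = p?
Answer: 11025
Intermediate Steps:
q(p) = 8 - p
E = 3 (E = -1*(-3) = 3)
G = 3
w(d) = 8*d (w(d) = (2*d)*4 = 8*d)
M(S) = S²
(w(q(-4)) + M(G))² = (8*(8 - 1*(-4)) + 3²)² = (8*(8 + 4) + 9)² = (8*12 + 9)² = (96 + 9)² = 105² = 11025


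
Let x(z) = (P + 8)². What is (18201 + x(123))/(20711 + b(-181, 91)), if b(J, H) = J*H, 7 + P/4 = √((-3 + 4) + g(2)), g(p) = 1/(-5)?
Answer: 93069/21200 - 4*√5/265 ≈ 4.3563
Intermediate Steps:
g(p) = -⅕ (g(p) = 1*(-⅕) = -⅕)
P = -28 + 8*√5/5 (P = -28 + 4*√((-3 + 4) - ⅕) = -28 + 4*√(1 - ⅕) = -28 + 4*√(⅘) = -28 + 4*(2*√5/5) = -28 + 8*√5/5 ≈ -24.422)
x(z) = (-20 + 8*√5/5)² (x(z) = ((-28 + 8*√5/5) + 8)² = (-20 + 8*√5/5)²)
b(J, H) = H*J
(18201 + x(123))/(20711 + b(-181, 91)) = (18201 + (2064/5 - 64*√5))/(20711 + 91*(-181)) = (93069/5 - 64*√5)/(20711 - 16471) = (93069/5 - 64*√5)/4240 = (93069/5 - 64*√5)*(1/4240) = 93069/21200 - 4*√5/265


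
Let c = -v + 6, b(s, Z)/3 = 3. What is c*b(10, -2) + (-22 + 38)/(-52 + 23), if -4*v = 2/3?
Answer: 3187/58 ≈ 54.948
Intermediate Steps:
b(s, Z) = 9 (b(s, Z) = 3*3 = 9)
v = -1/6 (v = -1/(2*3) = -1/4*2/3 = -1/6 ≈ -0.16667)
c = 37/6 (c = -1*(-1/6) + 6 = 1/6 + 6 = 37/6 ≈ 6.1667)
c*b(10, -2) + (-22 + 38)/(-52 + 23) = (37/6)*9 + (-22 + 38)/(-52 + 23) = 111/2 + 16/(-29) = 111/2 + 16*(-1/29) = 111/2 - 16/29 = 3187/58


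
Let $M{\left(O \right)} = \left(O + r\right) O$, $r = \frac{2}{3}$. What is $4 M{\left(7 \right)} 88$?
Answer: $\frac{56672}{3} \approx 18891.0$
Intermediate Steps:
$r = \frac{2}{3}$ ($r = 2 \cdot \frac{1}{3} = \frac{2}{3} \approx 0.66667$)
$M{\left(O \right)} = O \left(\frac{2}{3} + O\right)$ ($M{\left(O \right)} = \left(O + \frac{2}{3}\right) O = \left(\frac{2}{3} + O\right) O = O \left(\frac{2}{3} + O\right)$)
$4 M{\left(7 \right)} 88 = 4 \cdot \frac{1}{3} \cdot 7 \left(2 + 3 \cdot 7\right) 88 = 4 \cdot \frac{1}{3} \cdot 7 \left(2 + 21\right) 88 = 4 \cdot \frac{1}{3} \cdot 7 \cdot 23 \cdot 88 = 4 \cdot \frac{161}{3} \cdot 88 = \frac{644}{3} \cdot 88 = \frac{56672}{3}$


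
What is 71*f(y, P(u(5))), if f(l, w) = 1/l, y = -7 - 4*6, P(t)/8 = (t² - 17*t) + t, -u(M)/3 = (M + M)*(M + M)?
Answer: -71/31 ≈ -2.2903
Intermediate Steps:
u(M) = -12*M² (u(M) = -3*(M + M)*(M + M) = -3*2*M*2*M = -12*M²)
P(t) = -128*t + 8*t² (P(t) = 8*((t² - 17*t) + t) = 8*(t² - 16*t) = -128*t + 8*t²)
y = -31 (y = -7 - 24 = -31)
71*f(y, P(u(5))) = 71/(-31) = 71*(-1/31) = -71/31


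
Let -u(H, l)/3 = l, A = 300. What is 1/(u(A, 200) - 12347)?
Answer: -1/12947 ≈ -7.7238e-5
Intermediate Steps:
u(H, l) = -3*l
1/(u(A, 200) - 12347) = 1/(-3*200 - 12347) = 1/(-600 - 12347) = 1/(-12947) = -1/12947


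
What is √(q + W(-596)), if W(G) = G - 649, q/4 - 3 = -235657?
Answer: I*√943861 ≈ 971.53*I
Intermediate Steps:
q = -942616 (q = 12 + 4*(-235657) = 12 - 942628 = -942616)
W(G) = -649 + G
√(q + W(-596)) = √(-942616 + (-649 - 596)) = √(-942616 - 1245) = √(-943861) = I*√943861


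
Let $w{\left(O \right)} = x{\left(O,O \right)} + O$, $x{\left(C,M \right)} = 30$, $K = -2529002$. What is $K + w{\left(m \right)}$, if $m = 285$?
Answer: $-2528687$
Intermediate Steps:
$w{\left(O \right)} = 30 + O$
$K + w{\left(m \right)} = -2529002 + \left(30 + 285\right) = -2529002 + 315 = -2528687$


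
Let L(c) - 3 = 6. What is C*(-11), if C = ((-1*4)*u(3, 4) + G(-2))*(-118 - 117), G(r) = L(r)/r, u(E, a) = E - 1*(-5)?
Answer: -188705/2 ≈ -94353.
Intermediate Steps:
L(c) = 9 (L(c) = 3 + 6 = 9)
u(E, a) = 5 + E (u(E, a) = E + 5 = 5 + E)
G(r) = 9/r
C = 17155/2 (C = ((-1*4)*(5 + 3) + 9/(-2))*(-118 - 117) = (-4*8 + 9*(-½))*(-235) = (-32 - 9/2)*(-235) = -73/2*(-235) = 17155/2 ≈ 8577.5)
C*(-11) = (17155/2)*(-11) = -188705/2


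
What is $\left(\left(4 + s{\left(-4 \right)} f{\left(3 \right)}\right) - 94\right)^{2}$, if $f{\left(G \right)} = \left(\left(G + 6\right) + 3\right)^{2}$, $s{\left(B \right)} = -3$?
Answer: $272484$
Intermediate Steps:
$f{\left(G \right)} = \left(9 + G\right)^{2}$ ($f{\left(G \right)} = \left(\left(6 + G\right) + 3\right)^{2} = \left(9 + G\right)^{2}$)
$\left(\left(4 + s{\left(-4 \right)} f{\left(3 \right)}\right) - 94\right)^{2} = \left(\left(4 - 3 \left(9 + 3\right)^{2}\right) - 94\right)^{2} = \left(\left(4 - 3 \cdot 12^{2}\right) - 94\right)^{2} = \left(\left(4 - 432\right) - 94\right)^{2} = \left(-428 - 94\right)^{2} = \left(-522\right)^{2} = 272484$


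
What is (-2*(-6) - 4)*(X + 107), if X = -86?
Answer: 168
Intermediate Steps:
(-2*(-6) - 4)*(X + 107) = (-2*(-6) - 4)*(-86 + 107) = (12 - 4)*21 = 8*21 = 168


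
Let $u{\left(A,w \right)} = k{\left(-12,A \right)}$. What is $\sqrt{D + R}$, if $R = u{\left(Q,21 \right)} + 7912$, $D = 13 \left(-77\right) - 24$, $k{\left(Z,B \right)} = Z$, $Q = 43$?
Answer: $25 \sqrt{11} \approx 82.916$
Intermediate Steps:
$u{\left(A,w \right)} = -12$
$D = -1025$ ($D = -1001 - 24 = -1025$)
$R = 7900$ ($R = -12 + 7912 = 7900$)
$\sqrt{D + R} = \sqrt{-1025 + 7900} = \sqrt{6875} = 25 \sqrt{11}$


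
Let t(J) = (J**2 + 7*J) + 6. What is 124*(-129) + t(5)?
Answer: -15930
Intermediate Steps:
t(J) = 6 + J**2 + 7*J
124*(-129) + t(5) = 124*(-129) + (6 + 5**2 + 7*5) = -15996 + (6 + 25 + 35) = -15996 + 66 = -15930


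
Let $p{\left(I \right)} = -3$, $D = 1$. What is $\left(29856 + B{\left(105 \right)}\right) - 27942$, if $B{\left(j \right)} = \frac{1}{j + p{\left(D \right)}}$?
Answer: $\frac{195229}{102} \approx 1914.0$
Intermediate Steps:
$B{\left(j \right)} = \frac{1}{-3 + j}$ ($B{\left(j \right)} = \frac{1}{j - 3} = \frac{1}{-3 + j}$)
$\left(29856 + B{\left(105 \right)}\right) - 27942 = \left(29856 + \frac{1}{-3 + 105}\right) - 27942 = \left(29856 + \frac{1}{102}\right) - 27942 = \frac{3045313}{102} - 27942 = \frac{195229}{102}$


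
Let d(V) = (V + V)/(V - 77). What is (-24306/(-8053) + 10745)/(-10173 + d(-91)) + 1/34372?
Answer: -35699339877685/33786759608108 ≈ -1.0566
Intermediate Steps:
d(V) = 2*V/(-77 + V) (d(V) = (2*V)/(-77 + V) = 2*V/(-77 + V))
(-24306/(-8053) + 10745)/(-10173 + d(-91)) + 1/34372 = (-24306/(-8053) + 10745)/(-10173 + 2*(-91)/(-77 - 91)) + 1/34372 = (-24306*(-1/8053) + 10745)/(-10173 + 2*(-91)/(-168)) + 1/34372 = (24306/8053 + 10745)/(-10173 + 2*(-91)*(-1/168)) + 1/34372 = 86553791/(8053*(-10173 + 13/12)) + 1/34372 = 86553791/(8053*(-122063/12)) + 1/34372 = (86553791/8053)*(-12/122063) + 1/34372 = -1038645492/982973339 + 1/34372 = -35699339877685/33786759608108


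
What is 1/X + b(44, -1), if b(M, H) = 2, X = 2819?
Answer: 5639/2819 ≈ 2.0004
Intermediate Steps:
1/X + b(44, -1) = 1/2819 + 2 = 5639/2819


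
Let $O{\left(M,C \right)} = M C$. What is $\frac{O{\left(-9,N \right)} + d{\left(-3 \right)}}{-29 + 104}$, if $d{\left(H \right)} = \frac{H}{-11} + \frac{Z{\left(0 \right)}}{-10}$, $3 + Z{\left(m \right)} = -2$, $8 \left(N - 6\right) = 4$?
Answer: $- \frac{127}{165} \approx -0.7697$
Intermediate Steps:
$N = \frac{13}{2}$ ($N = 6 + \frac{1}{8} \cdot 4 = 6 + \frac{1}{2} = \frac{13}{2} \approx 6.5$)
$Z{\left(m \right)} = -5$ ($Z{\left(m \right)} = -3 - 2 = -5$)
$d{\left(H \right)} = \frac{1}{2} - \frac{H}{11}$ ($d{\left(H \right)} = \frac{H}{-11} - \frac{5}{-10} = H \left(- \frac{1}{11}\right) - - \frac{1}{2} = - \frac{H}{11} + \frac{1}{2} = \frac{1}{2} - \frac{H}{11}$)
$O{\left(M,C \right)} = C M$
$\frac{O{\left(-9,N \right)} + d{\left(-3 \right)}}{-29 + 104} = \frac{\frac{13}{2} \left(-9\right) + \left(\frac{1}{2} - - \frac{3}{11}\right)}{-29 + 104} = \frac{- \frac{117}{2} + \left(\frac{1}{2} + \frac{3}{11}\right)}{75} = \left(- \frac{117}{2} + \frac{17}{22}\right) \frac{1}{75} = \left(- \frac{635}{11}\right) \frac{1}{75} = - \frac{127}{165}$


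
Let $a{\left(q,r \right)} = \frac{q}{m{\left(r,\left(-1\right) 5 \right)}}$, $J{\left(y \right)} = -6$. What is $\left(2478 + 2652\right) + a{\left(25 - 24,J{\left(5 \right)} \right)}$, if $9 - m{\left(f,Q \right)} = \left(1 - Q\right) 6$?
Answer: $\frac{138509}{27} \approx 5130.0$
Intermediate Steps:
$m{\left(f,Q \right)} = 3 + 6 Q$ ($m{\left(f,Q \right)} = 9 - \left(1 - Q\right) 6 = 9 - \left(6 - 6 Q\right) = 9 + \left(-6 + 6 Q\right) = 3 + 6 Q$)
$a{\left(q,r \right)} = - \frac{q}{27}$ ($a{\left(q,r \right)} = \frac{q}{3 + 6 \left(\left(-1\right) 5\right)} = \frac{q}{3 + 6 \left(-5\right)} = \frac{q}{3 - 30} = \frac{q}{-27} = q \left(- \frac{1}{27}\right) = - \frac{q}{27}$)
$\left(2478 + 2652\right) + a{\left(25 - 24,J{\left(5 \right)} \right)} = \left(2478 + 2652\right) - \frac{25 - 24}{27} = 5130 - \frac{25 - 24}{27} = 5130 - \frac{1}{27} = \frac{138509}{27}$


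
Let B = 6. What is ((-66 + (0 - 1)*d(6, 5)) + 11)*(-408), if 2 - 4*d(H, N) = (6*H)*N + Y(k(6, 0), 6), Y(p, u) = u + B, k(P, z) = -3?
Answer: 3060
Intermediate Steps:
Y(p, u) = 6 + u (Y(p, u) = u + 6 = 6 + u)
d(H, N) = -5/2 - 3*H*N/2 (d(H, N) = 1/2 - ((6*H)*N + (6 + 6))/4 = 1/2 - (6*H*N + 12)/4 = 1/2 - (12 + 6*H*N)/4 = 1/2 + (-3 - 3*H*N/2) = -5/2 - 3*H*N/2)
((-66 + (0 - 1)*d(6, 5)) + 11)*(-408) = ((-66 + (0 - 1)*(-5/2 - 3/2*6*5)) + 11)*(-408) = ((-66 - (-5/2 - 45)) + 11)*(-408) = ((-66 - 1*(-95/2)) + 11)*(-408) = ((-66 + 95/2) + 11)*(-408) = (-37/2 + 11)*(-408) = -15/2*(-408) = 3060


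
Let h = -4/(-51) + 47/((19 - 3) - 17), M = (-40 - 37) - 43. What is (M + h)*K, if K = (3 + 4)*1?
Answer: -59591/51 ≈ -1168.5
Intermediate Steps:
K = 7 (K = 7*1 = 7)
M = -120 (M = -77 - 43 = -120)
h = -2393/51 (h = -4*(-1/51) + 47/(16 - 17) = 4/51 + 47/(-1) = 4/51 + 47*(-1) = 4/51 - 47 = -2393/51 ≈ -46.922)
(M + h)*K = (-120 - 2393/51)*7 = -8513/51*7 = -59591/51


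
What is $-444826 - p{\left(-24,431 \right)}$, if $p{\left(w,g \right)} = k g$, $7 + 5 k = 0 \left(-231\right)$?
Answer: $- \frac{2221113}{5} \approx -4.4422 \cdot 10^{5}$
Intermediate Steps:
$k = - \frac{7}{5}$ ($k = - \frac{7}{5} + \frac{0 \left(-231\right)}{5} = - \frac{7}{5} + \frac{1}{5} \cdot 0 = - \frac{7}{5} + 0 = - \frac{7}{5} \approx -1.4$)
$p{\left(w,g \right)} = - \frac{7 g}{5}$
$-444826 - p{\left(-24,431 \right)} = -444826 - \left(- \frac{7}{5}\right) 431 = -444826 - - \frac{3017}{5} = -444826 + \frac{3017}{5} = - \frac{2221113}{5}$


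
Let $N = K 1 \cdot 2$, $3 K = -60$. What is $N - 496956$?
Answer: $-496996$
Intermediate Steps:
$K = -20$ ($K = \frac{1}{3} \left(-60\right) = -20$)
$N = -40$ ($N = \left(-20\right) 1 \cdot 2 = \left(-20\right) 2 = -40$)
$N - 496956 = -40 - 496956 = -496996$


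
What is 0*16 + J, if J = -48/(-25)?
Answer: 48/25 ≈ 1.9200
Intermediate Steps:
J = 48/25 (J = -48*(-1/25) = 48/25 ≈ 1.9200)
0*16 + J = 0*16 + 48/25 = 0 + 48/25 = 48/25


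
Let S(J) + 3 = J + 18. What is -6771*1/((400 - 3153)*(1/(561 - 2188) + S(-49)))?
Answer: -11016417/152293207 ≈ -0.072337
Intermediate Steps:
S(J) = 15 + J (S(J) = -3 + (J + 18) = -3 + (18 + J) = 15 + J)
-6771*1/((400 - 3153)*(1/(561 - 2188) + S(-49))) = -6771*1/((400 - 3153)*(1/(561 - 2188) + (15 - 49))) = -6771*(-1/(2753*(1/(-1627) - 34))) = -6771*(-1/(2753*(-1/1627 - 34))) = -6771/((-55319/1627*(-2753))) = -6771/152293207/1627 = -6771*1627/152293207 = -11016417/152293207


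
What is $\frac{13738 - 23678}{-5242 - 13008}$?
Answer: $\frac{994}{1825} \approx 0.54466$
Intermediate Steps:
$\frac{13738 - 23678}{-5242 - 13008} = - \frac{9940}{-5242 - 13008} = - \frac{9940}{-18250} = \left(-9940\right) \left(- \frac{1}{18250}\right) = \frac{994}{1825}$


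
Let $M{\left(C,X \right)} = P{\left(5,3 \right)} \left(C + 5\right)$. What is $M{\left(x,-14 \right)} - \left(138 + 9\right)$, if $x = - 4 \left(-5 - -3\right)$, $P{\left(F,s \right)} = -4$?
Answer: $-199$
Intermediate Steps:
$x = 8$ ($x = - 4 \left(-5 + 3\right) = \left(-4\right) \left(-2\right) = 8$)
$M{\left(C,X \right)} = -20 - 4 C$ ($M{\left(C,X \right)} = - 4 \left(C + 5\right) = - 4 \left(5 + C\right) = -20 - 4 C$)
$M{\left(x,-14 \right)} - \left(138 + 9\right) = \left(-20 - 32\right) - \left(138 + 9\right) = \left(-20 - 32\right) - 147 = -52 - 147 = -199$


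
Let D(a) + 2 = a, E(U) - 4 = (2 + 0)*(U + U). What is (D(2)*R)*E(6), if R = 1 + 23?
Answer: 0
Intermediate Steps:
R = 24
E(U) = 4 + 4*U (E(U) = 4 + (2 + 0)*(U + U) = 4 + 2*(2*U) = 4 + 4*U)
D(a) = -2 + a
(D(2)*R)*E(6) = ((-2 + 2)*24)*(4 + 4*6) = (0*24)*(4 + 24) = 0*28 = 0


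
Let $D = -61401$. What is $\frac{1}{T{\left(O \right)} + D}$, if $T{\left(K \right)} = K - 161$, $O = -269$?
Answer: $- \frac{1}{61831} \approx -1.6173 \cdot 10^{-5}$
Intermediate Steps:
$T{\left(K \right)} = -161 + K$
$\frac{1}{T{\left(O \right)} + D} = \frac{1}{\left(-161 - 269\right) - 61401} = \frac{1}{-430 - 61401} = \frac{1}{-61831} = - \frac{1}{61831}$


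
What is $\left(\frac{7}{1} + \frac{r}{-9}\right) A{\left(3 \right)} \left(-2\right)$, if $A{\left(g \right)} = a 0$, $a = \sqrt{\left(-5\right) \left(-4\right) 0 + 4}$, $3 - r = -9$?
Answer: $0$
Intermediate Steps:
$r = 12$ ($r = 3 - -9 = 3 + 9 = 12$)
$a = 2$ ($a = \sqrt{20 \cdot 0 + 4} = \sqrt{0 + 4} = \sqrt{4} = 2$)
$A{\left(g \right)} = 0$ ($A{\left(g \right)} = 2 \cdot 0 = 0$)
$\left(\frac{7}{1} + \frac{r}{-9}\right) A{\left(3 \right)} \left(-2\right) = \left(\frac{7}{1} + \frac{12}{-9}\right) 0 \left(-2\right) = \left(7 \cdot 1 + 12 \left(- \frac{1}{9}\right)\right) 0 \left(-2\right) = \left(7 - \frac{4}{3}\right) 0 \left(-2\right) = \frac{17}{3} \cdot 0 \left(-2\right) = 0 \left(-2\right) = 0$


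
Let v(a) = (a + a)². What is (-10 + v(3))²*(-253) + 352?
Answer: -170676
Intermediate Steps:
v(a) = 4*a² (v(a) = (2*a)² = 4*a²)
(-10 + v(3))²*(-253) + 352 = (-10 + 4*3²)²*(-253) + 352 = (-10 + 4*9)²*(-253) + 352 = (-10 + 36)²*(-253) + 352 = 26²*(-253) + 352 = 676*(-253) + 352 = -171028 + 352 = -170676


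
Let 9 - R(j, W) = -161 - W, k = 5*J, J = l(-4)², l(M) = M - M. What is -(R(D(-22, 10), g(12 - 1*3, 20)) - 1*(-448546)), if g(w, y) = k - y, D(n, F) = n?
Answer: -448696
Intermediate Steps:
l(M) = 0
J = 0 (J = 0² = 0)
k = 0 (k = 5*0 = 0)
g(w, y) = -y (g(w, y) = 0 - y = -y)
R(j, W) = 170 + W (R(j, W) = 9 - (-161 - W) = 9 + (161 + W) = 170 + W)
-(R(D(-22, 10), g(12 - 1*3, 20)) - 1*(-448546)) = -((170 - 1*20) - 1*(-448546)) = -((170 - 20) + 448546) = -(150 + 448546) = -1*448696 = -448696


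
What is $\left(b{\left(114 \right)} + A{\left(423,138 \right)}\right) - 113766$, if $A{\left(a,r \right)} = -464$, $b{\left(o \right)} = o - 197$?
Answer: $-114313$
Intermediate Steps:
$b{\left(o \right)} = -197 + o$
$\left(b{\left(114 \right)} + A{\left(423,138 \right)}\right) - 113766 = \left(\left(-197 + 114\right) - 464\right) - 113766 = \left(-83 - 464\right) - 113766 = -547 - 113766 = -114313$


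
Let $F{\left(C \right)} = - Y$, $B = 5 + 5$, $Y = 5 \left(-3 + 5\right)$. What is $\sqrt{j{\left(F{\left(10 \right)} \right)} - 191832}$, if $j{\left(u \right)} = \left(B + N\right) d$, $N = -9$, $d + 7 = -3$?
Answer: $i \sqrt{191842} \approx 438.0 i$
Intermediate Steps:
$d = -10$ ($d = -7 - 3 = -10$)
$Y = 10$ ($Y = 5 \cdot 2 = 10$)
$B = 10$
$F{\left(C \right)} = -10$ ($F{\left(C \right)} = \left(-1\right) 10 = -10$)
$j{\left(u \right)} = -10$ ($j{\left(u \right)} = \left(10 - 9\right) \left(-10\right) = 1 \left(-10\right) = -10$)
$\sqrt{j{\left(F{\left(10 \right)} \right)} - 191832} = \sqrt{-10 - 191832} = \sqrt{-191842} = i \sqrt{191842}$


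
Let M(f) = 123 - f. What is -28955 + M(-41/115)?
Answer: -3315639/115 ≈ -28832.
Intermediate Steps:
-28955 + M(-41/115) = -28955 + (123 - (-41)/115) = -28955 + (123 - 1*(-41/115)) = -28955 + (123 + 41/115) = -28955 + 14186/115 = -3315639/115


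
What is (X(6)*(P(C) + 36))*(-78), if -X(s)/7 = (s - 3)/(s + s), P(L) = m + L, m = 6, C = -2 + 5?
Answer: 12285/2 ≈ 6142.5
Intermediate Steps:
C = 3
P(L) = 6 + L
X(s) = -7*(-3 + s)/(2*s) (X(s) = -7*(s - 3)/(s + s) = -7*(-3 + s)/(2*s))
(X(6)*(P(C) + 36))*(-78) = (((7/2)*(3 - 1*6)/6)*((6 + 3) + 36))*(-78) = (((7/2)*(⅙)*(3 - 6))*(9 + 36))*(-78) = (((7/2)*(⅙)*(-3))*45)*(-78) = -7/4*45*(-78) = -315/4*(-78) = 12285/2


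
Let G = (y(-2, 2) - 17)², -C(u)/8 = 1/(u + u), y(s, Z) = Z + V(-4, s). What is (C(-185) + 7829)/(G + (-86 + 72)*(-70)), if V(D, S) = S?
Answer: 1448369/234765 ≈ 6.1694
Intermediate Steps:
y(s, Z) = Z + s
C(u) = -4/u (C(u) = -8/(u + u) = -8*1/(2*u) = -4/u)
G = 289 (G = ((2 - 2) - 17)² = (0 - 17)² = (-17)² = 289)
(C(-185) + 7829)/(G + (-86 + 72)*(-70)) = (-4/(-185) + 7829)/(289 + (-86 + 72)*(-70)) = (-4*(-1/185) + 7829)/(289 - 14*(-70)) = (4/185 + 7829)/(289 + 980) = (1448369/185)/1269 = (1448369/185)*(1/1269) = 1448369/234765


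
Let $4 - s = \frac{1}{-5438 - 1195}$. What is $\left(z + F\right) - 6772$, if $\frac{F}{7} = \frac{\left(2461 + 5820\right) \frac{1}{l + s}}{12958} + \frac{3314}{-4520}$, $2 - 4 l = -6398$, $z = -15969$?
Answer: $- \frac{322140733787376353}{14162441729620} \approx -22746.0$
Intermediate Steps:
$l = 1600$ ($l = \frac{1}{2} - - \frac{3199}{2} = \frac{1}{2} + \frac{3199}{2} = 1600$)
$s = \frac{26533}{6633}$ ($s = 4 - \frac{1}{-5438 - 1195} = 4 - \frac{1}{-6633} = 4 - - \frac{1}{6633} = 4 + \frac{1}{6633} = \frac{26533}{6633} \approx 4.0002$)
$F = - \frac{72646414087933}{14162441729620}$ ($F = 7 \left(\frac{\left(2461 + 5820\right) \frac{1}{1600 + \frac{26533}{6633}}}{12958} + \frac{3314}{-4520}\right) = 7 \left(\frac{8281}{\frac{10639333}{6633}} \cdot \frac{1}{12958} + 3314 \left(- \frac{1}{4520}\right)\right) = 7 \left(8281 \cdot \frac{6633}{10639333} \cdot \frac{1}{12958} - \frac{1657}{2260}\right) = 7 \left(\frac{54927873}{10639333} \cdot \frac{1}{12958} - \frac{1657}{2260}\right) = 7 \left(\frac{4993443}{12533134274} - \frac{1657}{2260}\right) = 7 \left(- \frac{10378059155419}{14162441729620}\right) = - \frac{72646414087933}{14162441729620} \approx -5.1295$)
$\left(z + F\right) - 6772 = \left(-15969 - \frac{72646414087933}{14162441729620}\right) - 6772 = - \frac{226232678394389713}{14162441729620} - 6772 = - \frac{322140733787376353}{14162441729620}$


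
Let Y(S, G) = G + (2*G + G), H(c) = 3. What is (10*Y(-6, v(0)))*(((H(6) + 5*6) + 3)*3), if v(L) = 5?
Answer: 21600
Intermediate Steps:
Y(S, G) = 4*G (Y(S, G) = G + 3*G = 4*G)
(10*Y(-6, v(0)))*(((H(6) + 5*6) + 3)*3) = (10*(4*5))*(((3 + 5*6) + 3)*3) = (10*20)*(((3 + 30) + 3)*3) = 200*((33 + 3)*3) = 200*(36*3) = 200*108 = 21600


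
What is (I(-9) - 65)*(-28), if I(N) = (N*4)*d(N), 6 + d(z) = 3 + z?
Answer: -10276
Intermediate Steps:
d(z) = -3 + z (d(z) = -6 + (3 + z) = -3 + z)
I(N) = 4*N*(-3 + N) (I(N) = (N*4)*(-3 + N) = (4*N)*(-3 + N) = 4*N*(-3 + N))
(I(-9) - 65)*(-28) = (4*(-9)*(-3 - 9) - 65)*(-28) = (4*(-9)*(-12) - 65)*(-28) = (432 - 65)*(-28) = 367*(-28) = -10276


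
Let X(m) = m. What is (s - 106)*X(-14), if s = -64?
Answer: 2380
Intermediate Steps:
(s - 106)*X(-14) = (-64 - 106)*(-14) = -170*(-14) = 2380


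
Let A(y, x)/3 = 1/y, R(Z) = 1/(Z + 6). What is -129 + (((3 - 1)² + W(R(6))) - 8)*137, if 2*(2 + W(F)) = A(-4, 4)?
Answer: -8019/8 ≈ -1002.4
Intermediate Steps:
R(Z) = 1/(6 + Z)
A(y, x) = 3/y
W(F) = -19/8 (W(F) = -2 + (3/(-4))/2 = -2 + (3*(-¼))/2 = -2 + (½)*(-¾) = -2 - 3/8 = -19/8)
-129 + (((3 - 1)² + W(R(6))) - 8)*137 = -129 + (((3 - 1)² - 19/8) - 8)*137 = -129 + ((2² - 19/8) - 8)*137 = -129 + ((4 - 19/8) - 8)*137 = -129 + (13/8 - 8)*137 = -129 - 51/8*137 = -129 - 6987/8 = -8019/8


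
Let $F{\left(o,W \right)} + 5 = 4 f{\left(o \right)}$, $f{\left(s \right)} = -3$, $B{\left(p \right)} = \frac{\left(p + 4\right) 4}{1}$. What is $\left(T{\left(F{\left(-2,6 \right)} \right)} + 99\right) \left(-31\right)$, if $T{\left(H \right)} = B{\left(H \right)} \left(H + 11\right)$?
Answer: $-12741$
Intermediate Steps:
$B{\left(p \right)} = 16 + 4 p$ ($B{\left(p \right)} = \left(4 + p\right) 4 \cdot 1 = \left(16 + 4 p\right) 1 = 16 + 4 p$)
$F{\left(o,W \right)} = -17$ ($F{\left(o,W \right)} = -5 + 4 \left(-3\right) = -5 - 12 = -17$)
$T{\left(H \right)} = \left(11 + H\right) \left(16 + 4 H\right)$ ($T{\left(H \right)} = \left(16 + 4 H\right) \left(H + 11\right) = \left(16 + 4 H\right) \left(11 + H\right) = \left(11 + H\right) \left(16 + 4 H\right)$)
$\left(T{\left(F{\left(-2,6 \right)} \right)} + 99\right) \left(-31\right) = \left(4 \left(4 - 17\right) \left(11 - 17\right) + 99\right) \left(-31\right) = \left(4 \left(-13\right) \left(-6\right) + 99\right) \left(-31\right) = \left(312 + 99\right) \left(-31\right) = 411 \left(-31\right) = -12741$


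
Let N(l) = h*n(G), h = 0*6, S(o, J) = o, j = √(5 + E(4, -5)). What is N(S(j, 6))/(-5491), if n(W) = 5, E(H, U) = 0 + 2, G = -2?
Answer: 0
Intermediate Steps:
E(H, U) = 2
j = √7 (j = √(5 + 2) = √7 ≈ 2.6458)
h = 0
N(l) = 0 (N(l) = 0*5 = 0)
N(S(j, 6))/(-5491) = 0/(-5491) = 0*(-1/5491) = 0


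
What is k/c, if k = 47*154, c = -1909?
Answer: -7238/1909 ≈ -3.7915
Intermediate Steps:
k = 7238
k/c = 7238/(-1909) = 7238*(-1/1909) = -7238/1909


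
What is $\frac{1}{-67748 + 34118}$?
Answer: $- \frac{1}{33630} \approx -2.9735 \cdot 10^{-5}$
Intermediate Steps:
$\frac{1}{-67748 + 34118} = \frac{1}{-33630} = - \frac{1}{33630}$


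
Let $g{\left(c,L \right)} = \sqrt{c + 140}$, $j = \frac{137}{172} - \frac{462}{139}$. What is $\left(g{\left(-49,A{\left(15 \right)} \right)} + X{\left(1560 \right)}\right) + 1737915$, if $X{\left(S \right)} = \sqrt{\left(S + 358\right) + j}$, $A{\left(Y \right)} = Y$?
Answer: $1737915 + \sqrt{91} + \frac{3 \sqrt{30413050019}}{11954} \approx 1.738 \cdot 10^{6}$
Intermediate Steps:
$j = - \frac{60421}{23908}$ ($j = 137 \cdot \frac{1}{172} - \frac{462}{139} = \frac{137}{172} - \frac{462}{139} = - \frac{60421}{23908} \approx -2.5272$)
$g{\left(c,L \right)} = \sqrt{140 + c}$
$X{\left(S \right)} = \sqrt{\frac{8498643}{23908} + S}$ ($X{\left(S \right)} = \sqrt{\left(S + 358\right) - \frac{60421}{23908}} = \sqrt{\left(358 + S\right) - \frac{60421}{23908}} = \sqrt{\frac{8498643}{23908} + S}$)
$\left(g{\left(-49,A{\left(15 \right)} \right)} + X{\left(1560 \right)}\right) + 1737915 = \left(\sqrt{140 - 49} + \frac{\sqrt{50796389211 + 142898116 \cdot 1560}}{11954}\right) + 1737915 = \left(\sqrt{91} + \frac{\sqrt{50796389211 + 222921060960}}{11954}\right) + 1737915 = \left(\sqrt{91} + \frac{\sqrt{273717450171}}{11954}\right) + 1737915 = \left(\sqrt{91} + \frac{3 \sqrt{30413050019}}{11954}\right) + 1737915 = 1737915 + \sqrt{91} + \frac{3 \sqrt{30413050019}}{11954}$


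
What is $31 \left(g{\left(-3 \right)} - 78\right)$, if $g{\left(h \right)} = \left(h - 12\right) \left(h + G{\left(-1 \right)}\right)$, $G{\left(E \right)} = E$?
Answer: $-558$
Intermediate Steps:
$g{\left(h \right)} = \left(-1 + h\right) \left(-12 + h\right)$ ($g{\left(h \right)} = \left(h - 12\right) \left(h - 1\right) = \left(-12 + h\right) \left(-1 + h\right) = \left(-1 + h\right) \left(-12 + h\right)$)
$31 \left(g{\left(-3 \right)} - 78\right) = 31 \left(\left(12 + \left(-3\right)^{2} - -39\right) - 78\right) = 31 \left(\left(12 + 9 + 39\right) - 78\right) = 31 \left(60 - 78\right) = 31 \left(-18\right) = -558$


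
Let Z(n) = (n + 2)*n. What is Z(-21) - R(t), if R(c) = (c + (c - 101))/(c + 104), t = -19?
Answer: 34054/85 ≈ 400.64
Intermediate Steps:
R(c) = (-101 + 2*c)/(104 + c) (R(c) = (c + (-101 + c))/(104 + c) = (-101 + 2*c)/(104 + c))
Z(n) = n*(2 + n) (Z(n) = (2 + n)*n = n*(2 + n))
Z(-21) - R(t) = -21*(2 - 21) - (-101 + 2*(-19))/(104 - 19) = -21*(-19) - (-101 - 38)/85 = 399 - (-139)/85 = 399 - 1*(-139/85) = 399 + 139/85 = 34054/85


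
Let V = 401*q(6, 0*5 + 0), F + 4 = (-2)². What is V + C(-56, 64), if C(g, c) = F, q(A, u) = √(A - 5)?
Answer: 401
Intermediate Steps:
q(A, u) = √(-5 + A)
F = 0 (F = -4 + (-2)² = -4 + 4 = 0)
C(g, c) = 0
V = 401 (V = 401*√(-5 + 6) = 401*√1 = 401*1 = 401)
V + C(-56, 64) = 401 + 0 = 401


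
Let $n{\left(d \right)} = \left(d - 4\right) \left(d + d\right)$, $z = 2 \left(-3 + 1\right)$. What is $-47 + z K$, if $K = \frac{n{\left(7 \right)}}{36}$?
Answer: $- \frac{155}{3} \approx -51.667$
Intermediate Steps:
$z = -4$ ($z = 2 \left(-2\right) = -4$)
$n{\left(d \right)} = 2 d \left(-4 + d\right)$ ($n{\left(d \right)} = \left(-4 + d\right) 2 d = 2 d \left(-4 + d\right)$)
$K = \frac{7}{6}$ ($K = \frac{2 \cdot 7 \left(-4 + 7\right)}{36} = 2 \cdot 7 \cdot 3 \cdot \frac{1}{36} = 42 \cdot \frac{1}{36} = \frac{7}{6} \approx 1.1667$)
$-47 + z K = -47 - \frac{14}{3} = - \frac{155}{3}$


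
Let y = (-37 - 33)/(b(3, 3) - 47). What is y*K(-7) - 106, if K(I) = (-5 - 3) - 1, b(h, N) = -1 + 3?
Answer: -120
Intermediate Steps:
b(h, N) = 2
K(I) = -9 (K(I) = -8 - 1 = -9)
y = 14/9 (y = (-37 - 33)/(2 - 47) = -70/(-45) = -70*(-1/45) = 14/9 ≈ 1.5556)
y*K(-7) - 106 = (14/9)*(-9) - 106 = -14 - 106 = -120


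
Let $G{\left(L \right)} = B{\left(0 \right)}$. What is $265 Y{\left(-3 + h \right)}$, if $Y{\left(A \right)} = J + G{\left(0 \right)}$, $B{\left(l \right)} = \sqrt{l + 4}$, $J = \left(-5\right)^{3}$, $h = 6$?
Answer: $-32595$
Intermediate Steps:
$J = -125$
$B{\left(l \right)} = \sqrt{4 + l}$
$G{\left(L \right)} = 2$ ($G{\left(L \right)} = \sqrt{4 + 0} = \sqrt{4} = 2$)
$Y{\left(A \right)} = -123$ ($Y{\left(A \right)} = -125 + 2 = -123$)
$265 Y{\left(-3 + h \right)} = 265 \left(-123\right) = -32595$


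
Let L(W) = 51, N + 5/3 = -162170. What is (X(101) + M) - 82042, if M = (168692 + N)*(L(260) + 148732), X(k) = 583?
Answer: 2910099886/3 ≈ 9.7003e+8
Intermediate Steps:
N = -486515/3 (N = -5/3 - 162170 = -486515/3 ≈ -1.6217e+5)
M = 2910344263/3 (M = (168692 - 486515/3)*(51 + 148732) = (19561/3)*148783 = 2910344263/3 ≈ 9.7012e+8)
(X(101) + M) - 82042 = (583 + 2910344263/3) - 82042 = 2910346012/3 - 82042 = 2910099886/3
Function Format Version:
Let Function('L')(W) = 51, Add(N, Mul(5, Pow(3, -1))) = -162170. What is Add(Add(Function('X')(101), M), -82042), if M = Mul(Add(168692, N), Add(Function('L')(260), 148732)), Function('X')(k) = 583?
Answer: Rational(2910099886, 3) ≈ 9.7003e+8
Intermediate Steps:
N = Rational(-486515, 3) (N = Add(Rational(-5, 3), -162170) = Rational(-486515, 3) ≈ -1.6217e+5)
M = Rational(2910344263, 3) (M = Mul(Add(168692, Rational(-486515, 3)), Add(51, 148732)) = Mul(Rational(19561, 3), 148783) = Rational(2910344263, 3) ≈ 9.7012e+8)
Add(Add(Function('X')(101), M), -82042) = Add(Add(583, Rational(2910344263, 3)), -82042) = Add(Rational(2910346012, 3), -82042) = Rational(2910099886, 3)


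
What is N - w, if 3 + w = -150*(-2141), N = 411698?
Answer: 90551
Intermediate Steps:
w = 321147 (w = -3 - 150*(-2141) = -3 - 1*(-321150) = -3 + 321150 = 321147)
N - w = 411698 - 1*321147 = 411698 - 321147 = 90551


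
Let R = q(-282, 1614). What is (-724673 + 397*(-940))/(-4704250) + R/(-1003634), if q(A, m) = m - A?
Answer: 546461669901/2360672622250 ≈ 0.23149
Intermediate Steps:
R = 1896 (R = 1614 - 1*(-282) = 1614 + 282 = 1896)
(-724673 + 397*(-940))/(-4704250) + R/(-1003634) = (-724673 + 397*(-940))/(-4704250) + 1896/(-1003634) = (-724673 - 373180)*(-1/4704250) + 1896*(-1/1003634) = -1097853*(-1/4704250) - 948/501817 = 1097853/4704250 - 948/501817 = 546461669901/2360672622250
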